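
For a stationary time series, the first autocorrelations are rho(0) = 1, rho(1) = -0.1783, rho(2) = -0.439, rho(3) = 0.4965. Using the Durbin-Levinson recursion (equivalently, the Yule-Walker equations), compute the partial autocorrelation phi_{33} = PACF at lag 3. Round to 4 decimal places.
\phi_{33} = 0.3970

The PACF at lag k is phi_{kk}, the last component of the solution
to the Yule-Walker system G_k phi = r_k where
  (G_k)_{ij} = rho(|i - j|), (r_k)_i = rho(i), i,j = 1..k.
Equivalently, Durbin-Levinson gives phi_{kk} iteratively:
  phi_{11} = rho(1)
  phi_{kk} = [rho(k) - sum_{j=1..k-1} phi_{k-1,j} rho(k-j)]
            / [1 - sum_{j=1..k-1} phi_{k-1,j} rho(j)],
  phi_{k,j} = phi_{k-1,j} - phi_{kk} phi_{k-1,k-j},  j = 1..k-1.
Step k = 1:
  phi_11 = rho(1) = -0.1783.
Step k = 2:
  phi_22 = [rho(2) - phi_11 rho(1)] / [1 - phi_11 rho(1)] = [-0.439 - (-0.1783)(-0.1783)] / [1 - (-0.1783)(-0.1783)]
         = -0.47079089 / 0.96820911 = -0.486249.
  Update: phi_21 = phi_11 - phi_22 phi_11 = -0.1783 - (-0.486249)(-0.1783) = -0.264998.
Step k = 3:
  phi_33 = [rho(3) - phi_21 rho(2) - phi_22 rho(1)] / [1 - phi_21 rho(1) - phi_22 rho(2)]
    numerator   = 0.4965 - (-0.264998)(-0.439) - (-0.486249)(-0.1783) = 0.29346755
    denominator = 1 - (-0.264998)(-0.1783) - (-0.486249)(-0.439) = 0.73928742
  phi_33 = 0.29346755 / 0.73928742 = 0.397.
Therefore phi_{33} = 0.3970.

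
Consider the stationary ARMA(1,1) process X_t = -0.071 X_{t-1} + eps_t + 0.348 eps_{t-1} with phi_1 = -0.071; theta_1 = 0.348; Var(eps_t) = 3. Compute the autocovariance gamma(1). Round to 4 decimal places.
\gamma(1) = 0.8146

Multiply the model equation by X_{t-k} and take expectations. With theta_0 = psi_0 = 1 and psi_j the MA(infinity) weights, this gives
  gamma(k) - sum_i phi_i gamma(k-i) = c_k,
  c_k = sigma^2 * sum_{j=k..q} theta_j psi_{j-k}   (c_k = 0 for k > q),
using gamma(-m) = gamma(m).
psi-weights needed (psi_j = theta_j + sum_i phi_i psi_{j-i}):
  psi_1 = theta_1 + phi_1 = 0.348 + (-0.071) = 0.277
Right-hand sides:
  c_0 = sigma^2 (1 + theta_1 psi_1) = 3 * (1 + (0.348)(0.277)) = 3 * 1.096396 = 3.289188
  c_1 = sigma^2 theta_1 = 3 * (0.348) = 1.044
  c_2 = 0
Equations for k = 0 and k = 1 (AR order 1):
  gamma(0) = phi_1 gamma(1) + c_0
  gamma(1) = phi_1 gamma(0) + c_1
Substituting the second into the first: gamma(0) (1 - phi_1^2) = c_0 + phi_1 c_1, so
  gamma(0) = (c_0 + phi_1 c_1) / (1 - phi_1^2) = (3.289188 + (-0.071)(1.044)) / (1 - (-0.071)^2) = 3.215064 / 0.994959 = 3.231353.
  gamma(1) = phi_1 gamma(0) + c_1 = (-0.071)(3.231353) + (1.044) = 0.814574.
Therefore gamma(1) = 0.8146 (to 4 decimal places).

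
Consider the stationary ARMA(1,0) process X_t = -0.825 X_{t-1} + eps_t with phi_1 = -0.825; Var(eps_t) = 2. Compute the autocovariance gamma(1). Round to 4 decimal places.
\gamma(1) = -5.1663

Multiply the model equation by X_{t-k} and take expectations. With theta_0 = psi_0 = 1 and psi_j the MA(infinity) weights, this gives
  gamma(k) - sum_i phi_i gamma(k-i) = c_k,
  c_k = sigma^2 * sum_{j=k..q} theta_j psi_{j-k}   (c_k = 0 for k > q),
using gamma(-m) = gamma(m).
Pure AR (q = 0): c_0 = sigma^2 = 2, c_k = 0 for k >= 1.
Equations for k = 0 and k = 1 (AR order 1):
  gamma(0) = phi_1 gamma(1) + c_0
  gamma(1) = phi_1 gamma(0) + c_1
Substituting the second into the first: gamma(0) (1 - phi_1^2) = c_0 + phi_1 c_1, so
  gamma(0) = c_0 / (1 - phi_1^2) = 2 / (1 - (-0.825)^2) = 2 / 0.319375 = 6.262231.
  gamma(1) = phi_1 gamma(0) = (-0.825)(6.262231) = -5.166341.
Therefore gamma(1) = -5.1663 (to 4 decimal places).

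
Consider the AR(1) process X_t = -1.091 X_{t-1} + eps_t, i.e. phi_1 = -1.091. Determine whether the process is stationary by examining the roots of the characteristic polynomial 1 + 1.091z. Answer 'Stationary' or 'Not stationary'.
\text{Not stationary}

The AR(p) characteristic polynomial is P(z) = 1 + 1.091z.
Stationarity requires all roots to lie outside the unit circle, i.e. |z| > 1 for every root.
This is linear in z: 1 + (1.091) z = 0  =>  z = -1/(1.091) = -0.91659,  |z| = 0.91659.
Moduli of all roots: 0.9166.
All moduli strictly greater than 1? No.
Verdict: Not stationary.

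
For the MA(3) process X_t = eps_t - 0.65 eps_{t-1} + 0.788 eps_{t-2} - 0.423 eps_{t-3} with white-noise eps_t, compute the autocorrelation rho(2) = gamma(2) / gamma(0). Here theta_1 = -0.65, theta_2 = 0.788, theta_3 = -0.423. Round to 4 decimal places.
\rho(2) = 0.4783

For an MA(q) process with theta_0 = 1, the autocovariance is
  gamma(k) = sigma^2 * sum_{i=0..q-k} theta_i * theta_{i+k},
and rho(k) = gamma(k) / gamma(0). Sigma^2 cancels.
  numerator   = (1)*(0.788) + (-0.65)*(-0.423) = 1.06295.
  denominator = (1)^2 + (-0.65)^2 + (0.788)^2 + (-0.423)^2 = 2.222373.
  rho(2) = 1.06295 / 2.222373 = 0.4783.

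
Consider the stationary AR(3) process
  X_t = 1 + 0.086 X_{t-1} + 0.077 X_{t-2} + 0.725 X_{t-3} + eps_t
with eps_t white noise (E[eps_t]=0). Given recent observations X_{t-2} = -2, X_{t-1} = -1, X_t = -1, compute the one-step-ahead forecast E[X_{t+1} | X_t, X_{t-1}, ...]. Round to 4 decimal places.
E[X_{t+1} \mid \mathcal F_t] = -0.6130

For an AR(p) model X_t = c + sum_i phi_i X_{t-i} + eps_t, the
one-step-ahead conditional mean is
  E[X_{t+1} | X_t, ...] = c + sum_i phi_i X_{t+1-i}.
Substitute known values:
  E[X_{t+1} | ...] = 1 + (0.086) * (-1) + (0.077) * (-1) + (0.725) * (-2)
                   = -0.6130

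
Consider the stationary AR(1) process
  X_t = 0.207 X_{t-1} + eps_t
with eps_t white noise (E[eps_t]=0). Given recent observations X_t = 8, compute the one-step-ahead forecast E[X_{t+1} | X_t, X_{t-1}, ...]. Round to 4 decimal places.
E[X_{t+1} \mid \mathcal F_t] = 1.6560

For an AR(p) model X_t = c + sum_i phi_i X_{t-i} + eps_t, the
one-step-ahead conditional mean is
  E[X_{t+1} | X_t, ...] = c + sum_i phi_i X_{t+1-i}.
Substitute known values:
  E[X_{t+1} | ...] = (0.207) * (8)
                   = 1.6560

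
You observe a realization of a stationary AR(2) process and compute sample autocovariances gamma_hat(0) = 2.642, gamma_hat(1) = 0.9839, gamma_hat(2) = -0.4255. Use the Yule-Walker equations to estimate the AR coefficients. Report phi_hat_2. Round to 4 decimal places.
\hat\phi_{2} = -0.3480

The Yule-Walker equations for an AR(p) process read, in matrix form,
  Gamma_p phi = r_p,   with   (Gamma_p)_{ij} = gamma(|i - j|),
                       (r_p)_i = gamma(i),   i,j = 1..p.
Substitute the sample gammas (Toeplitz matrix and right-hand side of size 2):
  Gamma_p = [[2.642, 0.9839], [0.9839, 2.642]]
  r_p     = [0.9839, -0.4255]
Written out:
  2.642 phi_1 + 0.9839 phi_2 = 0.9839
  0.9839 phi_1 + 2.642 phi_2 = -0.4255
Solve by Cramer's rule:
  det = gamma(0)^2 - gamma(1)^2 = (2.642)^2 - (0.9839)^2 = 6.980164 - 0.96805921 = 6.01210479
  phi_hat_1 = [gamma(1) gamma(0) - gamma(1) gamma(2)] / det = [(0.9839)(2.642) - (0.9839)(-0.4255)] / 6.01210479 = 3.01811325 / 6.01210479 = 0.502
  phi_hat_2 = [gamma(0) gamma(2) - gamma(1)^2] / det = [(2.642)(-0.4255) - (0.9839)^2] / 6.01210479 = -2.09223021 / 6.01210479 = -0.348
So phi_hat = [0.5020, -0.3480].
Therefore phi_hat_2 = -0.3480.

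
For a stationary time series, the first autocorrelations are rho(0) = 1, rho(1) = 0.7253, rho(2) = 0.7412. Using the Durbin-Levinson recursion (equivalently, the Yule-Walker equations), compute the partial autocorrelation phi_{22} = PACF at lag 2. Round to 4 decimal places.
\phi_{22} = 0.4539

The PACF at lag k is phi_{kk}, the last component of the solution
to the Yule-Walker system G_k phi = r_k where
  (G_k)_{ij} = rho(|i - j|), (r_k)_i = rho(i), i,j = 1..k.
Equivalently, Durbin-Levinson gives phi_{kk} iteratively:
  phi_{11} = rho(1)
  phi_{kk} = [rho(k) - sum_{j=1..k-1} phi_{k-1,j} rho(k-j)]
            / [1 - sum_{j=1..k-1} phi_{k-1,j} rho(j)],
  phi_{k,j} = phi_{k-1,j} - phi_{kk} phi_{k-1,k-j},  j = 1..k-1.
Step k = 1:
  phi_11 = rho(1) = 0.7253.
Step k = 2:
  phi_22 = [rho(2) - phi_11 rho(1)] / [1 - phi_11 rho(1)] = [0.7412 - (0.7253)(0.7253)] / [1 - (0.7253)(0.7253)]
         = 0.21513991 / 0.47393991 = 0.4539.
Therefore phi_{22} = 0.4539.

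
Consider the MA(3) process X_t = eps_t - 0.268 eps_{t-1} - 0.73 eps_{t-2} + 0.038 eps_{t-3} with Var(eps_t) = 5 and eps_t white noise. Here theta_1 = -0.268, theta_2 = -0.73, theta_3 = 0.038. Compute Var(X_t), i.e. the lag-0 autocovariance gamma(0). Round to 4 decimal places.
\gamma(0) = 8.0308

For an MA(q) process X_t = eps_t + sum_i theta_i eps_{t-i} with
Var(eps_t) = sigma^2, the variance is
  gamma(0) = sigma^2 * (1 + sum_i theta_i^2).
  sum_i theta_i^2 = (-0.268)^2 + (-0.73)^2 + (0.038)^2 = 0.071824 + 0.5329 + 0.001444 = 0.606168.
  gamma(0) = 5 * (1 + 0.606168) = 5 * 1.606168 = 8.03084, which rounds to 8.0308.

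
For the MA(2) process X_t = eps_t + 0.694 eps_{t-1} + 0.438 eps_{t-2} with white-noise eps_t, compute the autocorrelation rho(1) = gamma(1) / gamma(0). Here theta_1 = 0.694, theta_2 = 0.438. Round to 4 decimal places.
\rho(1) = 0.5963

For an MA(q) process with theta_0 = 1, the autocovariance is
  gamma(k) = sigma^2 * sum_{i=0..q-k} theta_i * theta_{i+k},
and rho(k) = gamma(k) / gamma(0). Sigma^2 cancels.
  numerator   = (1)*(0.694) + (0.694)*(0.438) = 0.997972.
  denominator = (1)^2 + (0.694)^2 + (0.438)^2 = 1.67348.
  rho(1) = 0.997972 / 1.67348 = 0.5963.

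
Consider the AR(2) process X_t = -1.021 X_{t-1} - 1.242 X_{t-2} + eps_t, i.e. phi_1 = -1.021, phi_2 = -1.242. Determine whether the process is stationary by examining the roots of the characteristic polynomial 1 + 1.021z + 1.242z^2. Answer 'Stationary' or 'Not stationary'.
\text{Not stationary}

The AR(p) characteristic polynomial is P(z) = 1 + 1.021z + 1.242z^2.
Stationarity requires all roots to lie outside the unit circle, i.e. |z| > 1 for every root.
Set 1 + (1.021) z + (1.242) z^2 = 0, i.e. a z^2 + b z + c = 0 with a = 1.242, b = 1.021, c = 1.
Discriminant D = b^2 - 4ac = (1.021)^2 - 4*(1.242)*1 = 1.042441 - (4.968) = -3.925559.
D < 0, so the roots are the complex-conjugate pair z = (-b +/- i sqrt(-D)) / (2a) = -0.411 +/- 0.7976i.
For a conjugate pair |z|^2 = z * conj(z) = (product of roots) = c/a = 1/(1.242) = 0.805153, so |z| = sqrt(0.805153) = 0.8973 for both roots.
Moduli of all roots: 0.8973, 0.8973.
All moduli strictly greater than 1? No.
Verdict: Not stationary.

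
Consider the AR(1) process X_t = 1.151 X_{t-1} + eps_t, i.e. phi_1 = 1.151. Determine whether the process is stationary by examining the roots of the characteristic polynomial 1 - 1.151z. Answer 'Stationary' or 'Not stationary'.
\text{Not stationary}

The AR(p) characteristic polynomial is P(z) = 1 - 1.151z.
Stationarity requires all roots to lie outside the unit circle, i.e. |z| > 1 for every root.
This is linear in z: 1 + (-1.151) z = 0  =>  z = -1/(-1.151) = 0.86881,  |z| = 0.86881.
Moduli of all roots: 0.8688.
All moduli strictly greater than 1? No.
Verdict: Not stationary.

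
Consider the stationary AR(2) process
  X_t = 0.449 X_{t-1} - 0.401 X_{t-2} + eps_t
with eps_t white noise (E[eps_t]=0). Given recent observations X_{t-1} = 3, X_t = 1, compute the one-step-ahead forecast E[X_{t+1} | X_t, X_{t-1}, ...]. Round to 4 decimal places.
E[X_{t+1} \mid \mathcal F_t] = -0.7540

For an AR(p) model X_t = c + sum_i phi_i X_{t-i} + eps_t, the
one-step-ahead conditional mean is
  E[X_{t+1} | X_t, ...] = c + sum_i phi_i X_{t+1-i}.
Substitute known values:
  E[X_{t+1} | ...] = (0.449) * (1) + (-0.401) * (3)
                   = -0.7540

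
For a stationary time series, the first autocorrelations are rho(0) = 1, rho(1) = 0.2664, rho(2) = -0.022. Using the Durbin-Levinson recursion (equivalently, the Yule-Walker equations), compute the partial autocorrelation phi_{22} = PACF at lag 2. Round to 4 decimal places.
\phi_{22} = -0.1001

The PACF at lag k is phi_{kk}, the last component of the solution
to the Yule-Walker system G_k phi = r_k where
  (G_k)_{ij} = rho(|i - j|), (r_k)_i = rho(i), i,j = 1..k.
Equivalently, Durbin-Levinson gives phi_{kk} iteratively:
  phi_{11} = rho(1)
  phi_{kk} = [rho(k) - sum_{j=1..k-1} phi_{k-1,j} rho(k-j)]
            / [1 - sum_{j=1..k-1} phi_{k-1,j} rho(j)],
  phi_{k,j} = phi_{k-1,j} - phi_{kk} phi_{k-1,k-j},  j = 1..k-1.
Step k = 1:
  phi_11 = rho(1) = 0.2664.
Step k = 2:
  phi_22 = [rho(2) - phi_11 rho(1)] / [1 - phi_11 rho(1)] = [-0.022 - (0.2664)(0.2664)] / [1 - (0.2664)(0.2664)]
         = -0.09296896 / 0.92903104 = -0.1001.
Therefore phi_{22} = -0.1001.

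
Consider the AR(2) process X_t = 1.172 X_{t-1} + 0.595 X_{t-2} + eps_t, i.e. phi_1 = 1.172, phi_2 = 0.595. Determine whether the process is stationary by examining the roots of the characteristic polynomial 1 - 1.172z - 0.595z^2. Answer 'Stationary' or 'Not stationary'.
\text{Not stationary}

The AR(p) characteristic polynomial is P(z) = 1 - 1.172z - 0.595z^2.
Stationarity requires all roots to lie outside the unit circle, i.e. |z| > 1 for every root.
Set 1 + (-1.172) z + (-0.595) z^2 = 0, i.e. a z^2 + b z + c = 0 with a = -0.595, b = -1.172, c = 1.
Discriminant D = b^2 - 4ac = (-1.172)^2 - 4*(-0.595)*1 = 1.373584 - (-2.38) = 3.753584.
D >= 0, so the roots are real: z = (-b +/- sqrt(D)) / (2a) = (1.172 +/- 1.937417) / (-1.19).
  z_1 = (1.172 + 1.937417) / (-1.19) = -2.613,   |z_1| = 2.613.
  z_2 = (1.172 - 1.937417) / (-1.19) = 0.6432,   |z_2| = 0.6432.
Moduli of all roots: 2.6130, 0.6432.
All moduli strictly greater than 1? No.
Verdict: Not stationary.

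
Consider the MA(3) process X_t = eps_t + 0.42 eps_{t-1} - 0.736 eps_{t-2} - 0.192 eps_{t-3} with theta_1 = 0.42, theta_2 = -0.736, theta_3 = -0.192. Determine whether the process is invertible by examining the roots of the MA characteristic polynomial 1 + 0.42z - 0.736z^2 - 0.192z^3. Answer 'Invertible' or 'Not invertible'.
\text{Invertible}

The MA(q) characteristic polynomial is P(z) = 1 + 0.42z - 0.736z^2 - 0.192z^3.
Invertibility requires all roots to lie outside the unit circle, i.e. |z| > 1 for every root.
Degree 3: look for a simple real root z0 first, then factor out (1 - z/z0) and solve the remaining quadratic.
Testing z0 = 1.25: P(1.25) = 1 + (0.42)(1.25) + (-0.736)(1.25)^2 + (-0.192)(1.25)^3
  = 1 + (0.525) + (-1.15) + (-0.375) = 0.  So z_0 = 1.25 is a root, |z_0| = 1.25.
Divide out the factor (1 - 0.8 z) = (1 - z/z0) (since 1/z0 = 0.8):
  P(z) = (1 - 0.8 z)(1 + (1.22) z + (0.24) z^2)
  [check: z-coef 1.22 - (0.8) = 0.42; z^2-coef 0.24 - (0.8)(1.22) = -0.736; z^3-coef -(0.8)(0.24) = -0.192.]
Remaining roots from the quadratic factor 1 + (1.22) z + (0.24) z^2:
  Set 1 + (1.22) z + (0.24) z^2 = 0, i.e. a z^2 + b z + c = 0 with a = 0.24, b = 1.22, c = 1.
  Discriminant D = b^2 - 4ac = (1.22)^2 - 4*(0.24)*1 = 1.4884 - (0.96) = 0.5284.
  D >= 0, so the roots are real: z = (-b +/- sqrt(D)) / (2a) = (-1.22 +/- 0.726911) / (0.48).
    z_1 = (-1.22 + 0.726911) / (0.48) = -1.0273,   |z_1| = 1.0273.
    z_2 = (-1.22 - 0.726911) / (0.48) = -4.0561,   |z_2| = 4.0561.
Moduli of all roots: 1.2500, 1.0273, 4.0561.
All moduli strictly greater than 1? Yes.
Verdict: Invertible.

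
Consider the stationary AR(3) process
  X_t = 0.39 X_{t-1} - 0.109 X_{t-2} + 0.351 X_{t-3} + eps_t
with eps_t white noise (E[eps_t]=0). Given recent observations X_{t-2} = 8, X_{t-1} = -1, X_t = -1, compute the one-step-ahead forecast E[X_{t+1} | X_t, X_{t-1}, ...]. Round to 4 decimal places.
E[X_{t+1} \mid \mathcal F_t] = 2.5270

For an AR(p) model X_t = c + sum_i phi_i X_{t-i} + eps_t, the
one-step-ahead conditional mean is
  E[X_{t+1} | X_t, ...] = c + sum_i phi_i X_{t+1-i}.
Substitute known values:
  E[X_{t+1} | ...] = (0.39) * (-1) + (-0.109) * (-1) + (0.351) * (8)
                   = 2.5270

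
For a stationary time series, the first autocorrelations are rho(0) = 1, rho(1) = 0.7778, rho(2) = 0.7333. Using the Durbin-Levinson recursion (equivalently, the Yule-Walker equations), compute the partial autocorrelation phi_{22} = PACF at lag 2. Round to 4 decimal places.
\phi_{22} = 0.3249

The PACF at lag k is phi_{kk}, the last component of the solution
to the Yule-Walker system G_k phi = r_k where
  (G_k)_{ij} = rho(|i - j|), (r_k)_i = rho(i), i,j = 1..k.
Equivalently, Durbin-Levinson gives phi_{kk} iteratively:
  phi_{11} = rho(1)
  phi_{kk} = [rho(k) - sum_{j=1..k-1} phi_{k-1,j} rho(k-j)]
            / [1 - sum_{j=1..k-1} phi_{k-1,j} rho(j)],
  phi_{k,j} = phi_{k-1,j} - phi_{kk} phi_{k-1,k-j},  j = 1..k-1.
Step k = 1:
  phi_11 = rho(1) = 0.7778.
Step k = 2:
  phi_22 = [rho(2) - phi_11 rho(1)] / [1 - phi_11 rho(1)] = [0.7333 - (0.7778)(0.7778)] / [1 - (0.7778)(0.7778)]
         = 0.12832716 / 0.39502716 = 0.3249.
Therefore phi_{22} = 0.3249.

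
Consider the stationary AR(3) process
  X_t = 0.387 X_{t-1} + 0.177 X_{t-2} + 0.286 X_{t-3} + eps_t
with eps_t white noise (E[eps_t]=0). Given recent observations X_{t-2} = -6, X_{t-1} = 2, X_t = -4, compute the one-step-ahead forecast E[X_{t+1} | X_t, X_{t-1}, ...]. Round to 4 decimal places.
E[X_{t+1} \mid \mathcal F_t] = -2.9100

For an AR(p) model X_t = c + sum_i phi_i X_{t-i} + eps_t, the
one-step-ahead conditional mean is
  E[X_{t+1} | X_t, ...] = c + sum_i phi_i X_{t+1-i}.
Substitute known values:
  E[X_{t+1} | ...] = (0.387) * (-4) + (0.177) * (2) + (0.286) * (-6)
                   = -2.9100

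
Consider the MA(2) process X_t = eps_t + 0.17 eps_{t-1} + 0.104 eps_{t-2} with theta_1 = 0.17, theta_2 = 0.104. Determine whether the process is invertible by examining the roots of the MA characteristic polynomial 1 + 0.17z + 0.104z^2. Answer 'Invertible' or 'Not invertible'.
\text{Invertible}

The MA(q) characteristic polynomial is P(z) = 1 + 0.17z + 0.104z^2.
Invertibility requires all roots to lie outside the unit circle, i.e. |z| > 1 for every root.
Set 1 + (0.17) z + (0.104) z^2 = 0, i.e. a z^2 + b z + c = 0 with a = 0.104, b = 0.17, c = 1.
Discriminant D = b^2 - 4ac = (0.17)^2 - 4*(0.104)*1 = 0.0289 - (0.416) = -0.3871.
D < 0, so the roots are the complex-conjugate pair z = (-b +/- i sqrt(-D)) / (2a) = -0.8173 +/- 2.9912i.
For a conjugate pair |z|^2 = z * conj(z) = (product of roots) = c/a = 1/(0.104) = 9.615385, so |z| = sqrt(9.615385) = 3.1009 for both roots.
Moduli of all roots: 3.1009, 3.1009.
All moduli strictly greater than 1? Yes.
Verdict: Invertible.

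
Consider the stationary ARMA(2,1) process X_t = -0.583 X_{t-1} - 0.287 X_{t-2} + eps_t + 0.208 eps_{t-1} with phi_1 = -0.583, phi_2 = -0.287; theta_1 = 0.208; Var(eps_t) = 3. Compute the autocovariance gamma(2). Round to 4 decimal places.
\gamma(2) = -0.3632

Multiply the model equation by X_{t-k} and take expectations. With theta_0 = psi_0 = 1 and psi_j the MA(infinity) weights, this gives
  gamma(k) - sum_i phi_i gamma(k-i) = c_k,
  c_k = sigma^2 * sum_{j=k..q} theta_j psi_{j-k}   (c_k = 0 for k > q),
using gamma(-m) = gamma(m).
psi-weights needed (psi_j = theta_j + sum_i phi_i psi_{j-i}):
  psi_1 = theta_1 + phi_1 = 0.208 + (-0.583) = -0.375
Right-hand sides:
  c_0 = sigma^2 (1 + theta_1 psi_1) = 3 * (1 + (0.208)(-0.375)) = 3 * 0.922 = 2.766
  c_1 = sigma^2 theta_1 = 3 * (0.208) = 0.624
  c_2 = 0
Equations for k = 0, 1, 2 (AR order 2, c_2 = 0):
  (E0) gamma(0) = phi_1 gamma(1) + phi_2 gamma(2) + c_0
  (E1) gamma(1) = phi_1 gamma(0) + phi_2 gamma(1) + c_1
  (E2) gamma(2) = phi_1 gamma(1) + phi_2 gamma(0)
From (E1): gamma(1) = A gamma(0) + B with
  A = phi_1 / (1 - phi_2) = -0.583 / 1.287 = -0.452991,   B = c_1 / (1 - phi_2) = 0.624 / 1.287 = 0.484848.
Insert (E2) into (E0): gamma(0) (1 - phi_2^2) = phi_1 (1 + phi_2) gamma(1) + c_0.
  phi_1 (1 + phi_2) = (-0.583)(0.713) = -0.415679,   1 - phi_2^2 = 0.917631.
Replace gamma(1) by A gamma(0) + B and collect gamma(0):
  gamma(0) [0.917631 - (-0.415679)(-0.452991)] = (-0.415679)(0.484848) + 2.766
  gamma(0) * 0.729332 = 2.564459
  gamma(0) = 2.564459 / 0.729332 = 3.516175.
  gamma(1) = A gamma(0) + B = (-0.452991)(3.516175) + (0.484848) = -1.107949.
  gamma(2) = phi_1 gamma(1) + phi_2 gamma(0) = (-0.583)(-1.107949) + (-0.287)(3.516175) = -0.363208.
Therefore gamma(2) = -0.3632 (to 4 decimal places).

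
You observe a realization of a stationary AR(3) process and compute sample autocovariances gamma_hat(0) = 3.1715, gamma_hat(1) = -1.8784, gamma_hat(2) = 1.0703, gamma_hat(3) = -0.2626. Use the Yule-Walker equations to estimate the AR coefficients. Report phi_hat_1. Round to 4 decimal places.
\hat\phi_{1} = -0.6010

The Yule-Walker equations for an AR(p) process read, in matrix form,
  Gamma_p phi = r_p,   with   (Gamma_p)_{ij} = gamma(|i - j|),
                       (r_p)_i = gamma(i),   i,j = 1..p.
Substitute the sample gammas (Toeplitz matrix and right-hand side of size 3):
  Gamma_p = [[3.1715, -1.8784, 1.0703], [-1.8784, 3.1715, -1.8784], [1.0703, -1.8784, 3.1715]]
  r_p     = [-1.8784, 1.0703, -0.2626]
Written out (R1..R3):
  (R1) 3.1715 phi_1 - 1.8784 phi_2 + 1.0703 phi_3 = -1.8784
  (R2) -1.8784 phi_1 + 3.1715 phi_2 - 1.8784 phi_3 = 1.0703
  (R3) 1.0703 phi_1 - 1.8784 phi_2 + 3.1715 phi_3 = -0.2626
Gaussian elimination:
  R2 <- R2 - (-1.8784/3.1715) R1 = R2 - (-0.592275) R1:  2.058971 phi_2 - 1.244488 phi_3 = -0.042229
  R3 <- R3 - (1.0703/3.1715) R1 = R3 - (0.337474) R1:  -1.244488 phi_2 + 2.810301 phi_3 = 0.371312
  R3 <- R3 - (-1.244488/2.058971) R2 = R3 - (-0.604422) R2:  2.058105 phi_3 = 0.345788
Back-substitution:
  phi_hat_3 = 0.345788 / 2.058105 = 0.168013
  phi_hat_2 = (-0.042229 - (-1.244488)(0.168013)) / 2.058971 = 0.081041
  phi_hat_1 = (-1.8784 - (-1.8784)(0.081041) - (1.0703)(0.168013)) / 3.1715 = -0.600977
So phi_hat = [-0.6010, 0.0810, 0.1680].
Therefore phi_hat_1 = -0.6010.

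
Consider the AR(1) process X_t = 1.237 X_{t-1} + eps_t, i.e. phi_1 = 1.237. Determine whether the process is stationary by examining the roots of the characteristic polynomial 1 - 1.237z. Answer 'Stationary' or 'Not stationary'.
\text{Not stationary}

The AR(p) characteristic polynomial is P(z) = 1 - 1.237z.
Stationarity requires all roots to lie outside the unit circle, i.e. |z| > 1 for every root.
This is linear in z: 1 + (-1.237) z = 0  =>  z = -1/(-1.237) = 0.808407,  |z| = 0.808407.
Moduli of all roots: 0.8084.
All moduli strictly greater than 1? No.
Verdict: Not stationary.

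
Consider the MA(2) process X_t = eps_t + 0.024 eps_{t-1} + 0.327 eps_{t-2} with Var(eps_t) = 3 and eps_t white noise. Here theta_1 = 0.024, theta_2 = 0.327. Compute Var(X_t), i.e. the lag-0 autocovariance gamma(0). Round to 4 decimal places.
\gamma(0) = 3.3225

For an MA(q) process X_t = eps_t + sum_i theta_i eps_{t-i} with
Var(eps_t) = sigma^2, the variance is
  gamma(0) = sigma^2 * (1 + sum_i theta_i^2).
  sum_i theta_i^2 = (0.024)^2 + (0.327)^2 = 0.000576 + 0.106929 = 0.107505.
  gamma(0) = 3 * (1 + 0.107505) = 3 * 1.107505 = 3.322515, which rounds to 3.3225.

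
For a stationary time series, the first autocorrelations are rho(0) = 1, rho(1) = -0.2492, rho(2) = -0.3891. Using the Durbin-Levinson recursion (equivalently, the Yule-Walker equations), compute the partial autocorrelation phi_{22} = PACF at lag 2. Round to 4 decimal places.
\phi_{22} = -0.4811

The PACF at lag k is phi_{kk}, the last component of the solution
to the Yule-Walker system G_k phi = r_k where
  (G_k)_{ij} = rho(|i - j|), (r_k)_i = rho(i), i,j = 1..k.
Equivalently, Durbin-Levinson gives phi_{kk} iteratively:
  phi_{11} = rho(1)
  phi_{kk} = [rho(k) - sum_{j=1..k-1} phi_{k-1,j} rho(k-j)]
            / [1 - sum_{j=1..k-1} phi_{k-1,j} rho(j)],
  phi_{k,j} = phi_{k-1,j} - phi_{kk} phi_{k-1,k-j},  j = 1..k-1.
Step k = 1:
  phi_11 = rho(1) = -0.2492.
Step k = 2:
  phi_22 = [rho(2) - phi_11 rho(1)] / [1 - phi_11 rho(1)] = [-0.3891 - (-0.2492)(-0.2492)] / [1 - (-0.2492)(-0.2492)]
         = -0.45120064 / 0.93789936 = -0.4811.
Therefore phi_{22} = -0.4811.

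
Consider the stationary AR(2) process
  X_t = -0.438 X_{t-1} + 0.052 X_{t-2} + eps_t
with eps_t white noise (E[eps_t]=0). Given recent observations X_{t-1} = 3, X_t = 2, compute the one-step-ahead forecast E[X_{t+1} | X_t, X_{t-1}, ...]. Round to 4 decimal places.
E[X_{t+1} \mid \mathcal F_t] = -0.7200

For an AR(p) model X_t = c + sum_i phi_i X_{t-i} + eps_t, the
one-step-ahead conditional mean is
  E[X_{t+1} | X_t, ...] = c + sum_i phi_i X_{t+1-i}.
Substitute known values:
  E[X_{t+1} | ...] = (-0.438) * (2) + (0.052) * (3)
                   = -0.7200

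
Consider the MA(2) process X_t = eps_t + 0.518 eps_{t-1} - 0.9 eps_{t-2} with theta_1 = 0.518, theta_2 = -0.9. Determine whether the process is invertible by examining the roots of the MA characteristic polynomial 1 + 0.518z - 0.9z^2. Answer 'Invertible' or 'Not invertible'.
\text{Not invertible}

The MA(q) characteristic polynomial is P(z) = 1 + 0.518z - 0.9z^2.
Invertibility requires all roots to lie outside the unit circle, i.e. |z| > 1 for every root.
Set 1 + (0.518) z + (-0.9) z^2 = 0, i.e. a z^2 + b z + c = 0 with a = -0.9, b = 0.518, c = 1.
Discriminant D = b^2 - 4ac = (0.518)^2 - 4*(-0.9)*1 = 0.268324 - (-3.6) = 3.868324.
D >= 0, so the roots are real: z = (-b +/- sqrt(D)) / (2a) = (-0.518 +/- 1.966806) / (-1.8).
  z_1 = (-0.518 + 1.966806) / (-1.8) = -0.8049,   |z_1| = 0.8049.
  z_2 = (-0.518 - 1.966806) / (-1.8) = 1.3804,   |z_2| = 1.3804.
Moduli of all roots: 0.8049, 1.3804.
All moduli strictly greater than 1? No.
Verdict: Not invertible.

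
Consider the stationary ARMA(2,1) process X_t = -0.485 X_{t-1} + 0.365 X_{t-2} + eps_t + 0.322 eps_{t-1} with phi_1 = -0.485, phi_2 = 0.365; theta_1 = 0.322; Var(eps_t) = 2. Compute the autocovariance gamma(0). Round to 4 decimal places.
\gamma(0) = 3.3883

Multiply the model equation by X_{t-k} and take expectations. With theta_0 = psi_0 = 1 and psi_j the MA(infinity) weights, this gives
  gamma(k) - sum_i phi_i gamma(k-i) = c_k,
  c_k = sigma^2 * sum_{j=k..q} theta_j psi_{j-k}   (c_k = 0 for k > q),
using gamma(-m) = gamma(m).
psi-weights needed (psi_j = theta_j + sum_i phi_i psi_{j-i}):
  psi_1 = theta_1 + phi_1 = 0.322 + (-0.485) = -0.163
Right-hand sides:
  c_0 = sigma^2 (1 + theta_1 psi_1) = 2 * (1 + (0.322)(-0.163)) = 2 * 0.947514 = 1.895028
  c_1 = sigma^2 theta_1 = 2 * (0.322) = 0.644
  c_2 = 0
Equations for k = 0, 1, 2 (AR order 2, c_2 = 0):
  (E0) gamma(0) = phi_1 gamma(1) + phi_2 gamma(2) + c_0
  (E1) gamma(1) = phi_1 gamma(0) + phi_2 gamma(1) + c_1
  (E2) gamma(2) = phi_1 gamma(1) + phi_2 gamma(0)
From (E1): gamma(1) = A gamma(0) + B with
  A = phi_1 / (1 - phi_2) = -0.485 / 0.635 = -0.76378,   B = c_1 / (1 - phi_2) = 0.644 / 0.635 = 1.014173.
Insert (E2) into (E0): gamma(0) (1 - phi_2^2) = phi_1 (1 + phi_2) gamma(1) + c_0.
  phi_1 (1 + phi_2) = (-0.485)(1.365) = -0.662025,   1 - phi_2^2 = 0.866775.
Replace gamma(1) by A gamma(0) + B and collect gamma(0):
  gamma(0) [0.866775 - (-0.662025)(-0.76378)] = (-0.662025)(1.014173) + 1.895028
  gamma(0) * 0.361134 = 1.22362
  gamma(0) = 1.22362 / 0.361134 = 3.388273.
Therefore gamma(0) = 3.3883 (to 4 decimal places).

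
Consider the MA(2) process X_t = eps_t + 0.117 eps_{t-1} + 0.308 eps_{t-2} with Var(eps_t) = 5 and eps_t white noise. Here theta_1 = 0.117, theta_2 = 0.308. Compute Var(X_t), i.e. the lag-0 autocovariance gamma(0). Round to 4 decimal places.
\gamma(0) = 5.5428

For an MA(q) process X_t = eps_t + sum_i theta_i eps_{t-i} with
Var(eps_t) = sigma^2, the variance is
  gamma(0) = sigma^2 * (1 + sum_i theta_i^2).
  sum_i theta_i^2 = (0.117)^2 + (0.308)^2 = 0.013689 + 0.094864 = 0.108553.
  gamma(0) = 5 * (1 + 0.108553) = 5 * 1.108553 = 5.542765, which rounds to 5.5428.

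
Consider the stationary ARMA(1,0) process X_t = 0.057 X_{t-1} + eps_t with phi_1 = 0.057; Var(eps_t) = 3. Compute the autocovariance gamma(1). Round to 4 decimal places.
\gamma(1) = 0.1716

Multiply the model equation by X_{t-k} and take expectations. With theta_0 = psi_0 = 1 and psi_j the MA(infinity) weights, this gives
  gamma(k) - sum_i phi_i gamma(k-i) = c_k,
  c_k = sigma^2 * sum_{j=k..q} theta_j psi_{j-k}   (c_k = 0 for k > q),
using gamma(-m) = gamma(m).
Pure AR (q = 0): c_0 = sigma^2 = 3, c_k = 0 for k >= 1.
Equations for k = 0 and k = 1 (AR order 1):
  gamma(0) = phi_1 gamma(1) + c_0
  gamma(1) = phi_1 gamma(0) + c_1
Substituting the second into the first: gamma(0) (1 - phi_1^2) = c_0 + phi_1 c_1, so
  gamma(0) = c_0 / (1 - phi_1^2) = 3 / (1 - (0.057)^2) = 3 / 0.996751 = 3.009779.
  gamma(1) = phi_1 gamma(0) = (0.057)(3.009779) = 0.171557.
Therefore gamma(1) = 0.1716 (to 4 decimal places).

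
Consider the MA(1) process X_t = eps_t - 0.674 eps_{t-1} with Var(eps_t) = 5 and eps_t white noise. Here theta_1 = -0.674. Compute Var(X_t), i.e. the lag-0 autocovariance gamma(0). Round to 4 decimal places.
\gamma(0) = 7.2714

For an MA(q) process X_t = eps_t + sum_i theta_i eps_{t-i} with
Var(eps_t) = sigma^2, the variance is
  gamma(0) = sigma^2 * (1 + sum_i theta_i^2).
  sum_i theta_i^2 = (-0.674)^2 = 0.454276.
  gamma(0) = 5 * (1 + 0.454276) = 5 * 1.454276 = 7.27138, which rounds to 7.2714.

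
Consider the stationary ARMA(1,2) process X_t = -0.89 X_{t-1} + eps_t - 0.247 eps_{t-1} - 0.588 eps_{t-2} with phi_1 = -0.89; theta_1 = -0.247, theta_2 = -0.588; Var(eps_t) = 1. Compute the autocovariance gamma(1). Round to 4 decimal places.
\gamma(1) = -2.3884

Multiply the model equation by X_{t-k} and take expectations. With theta_0 = psi_0 = 1 and psi_j the MA(infinity) weights, this gives
  gamma(k) - sum_i phi_i gamma(k-i) = c_k,
  c_k = sigma^2 * sum_{j=k..q} theta_j psi_{j-k}   (c_k = 0 for k > q),
using gamma(-m) = gamma(m).
psi-weights needed (psi_j = theta_j + sum_i phi_i psi_{j-i}):
  psi_1 = theta_1 + phi_1 = -0.247 + (-0.89) = -1.137
  psi_2 = theta_2 + phi_1 psi_1 = -0.588 + (-0.89)(-1.137) = 0.42393
Right-hand sides:
  c_0 = sigma^2 (1 + theta_1 psi_1 + theta_2 psi_2) = 1 * (1 + (-0.247)(-1.137) + (-0.588)(0.42393)) = 1 * 1.031568 = 1.031568
  c_1 = sigma^2 (theta_1 + theta_2 psi_1) = 1 * (-0.247 + (-0.588)(-1.137)) = 0.421556
  c_2 = sigma^2 theta_2 = 1 * (-0.588) = -0.588
Equations for k = 0 and k = 1 (AR order 1):
  gamma(0) = phi_1 gamma(1) + c_0
  gamma(1) = phi_1 gamma(0) + c_1
Substituting the second into the first: gamma(0) (1 - phi_1^2) = c_0 + phi_1 c_1, so
  gamma(0) = (c_0 + phi_1 c_1) / (1 - phi_1^2) = (1.031568 + (-0.89)(0.421556)) / (1 - (-0.89)^2) = 0.656383 / 0.2079 = 3.157207.
  gamma(1) = phi_1 gamma(0) + c_1 = (-0.89)(3.157207) + (0.421556) = -2.388358.
Therefore gamma(1) = -2.3884 (to 4 decimal places).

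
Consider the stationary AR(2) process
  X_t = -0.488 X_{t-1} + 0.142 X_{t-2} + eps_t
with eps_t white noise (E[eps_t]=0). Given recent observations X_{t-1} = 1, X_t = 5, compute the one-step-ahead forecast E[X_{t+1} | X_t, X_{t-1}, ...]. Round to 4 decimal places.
E[X_{t+1} \mid \mathcal F_t] = -2.2980

For an AR(p) model X_t = c + sum_i phi_i X_{t-i} + eps_t, the
one-step-ahead conditional mean is
  E[X_{t+1} | X_t, ...] = c + sum_i phi_i X_{t+1-i}.
Substitute known values:
  E[X_{t+1} | ...] = (-0.488) * (5) + (0.142) * (1)
                   = -2.2980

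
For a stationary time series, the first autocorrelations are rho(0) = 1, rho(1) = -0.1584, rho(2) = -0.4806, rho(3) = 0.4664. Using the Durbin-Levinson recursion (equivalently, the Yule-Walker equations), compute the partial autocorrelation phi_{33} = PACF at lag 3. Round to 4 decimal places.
\phi_{33} = 0.3770

The PACF at lag k is phi_{kk}, the last component of the solution
to the Yule-Walker system G_k phi = r_k where
  (G_k)_{ij} = rho(|i - j|), (r_k)_i = rho(i), i,j = 1..k.
Equivalently, Durbin-Levinson gives phi_{kk} iteratively:
  phi_{11} = rho(1)
  phi_{kk} = [rho(k) - sum_{j=1..k-1} phi_{k-1,j} rho(k-j)]
            / [1 - sum_{j=1..k-1} phi_{k-1,j} rho(j)],
  phi_{k,j} = phi_{k-1,j} - phi_{kk} phi_{k-1,k-j},  j = 1..k-1.
Step k = 1:
  phi_11 = rho(1) = -0.1584.
Step k = 2:
  phi_22 = [rho(2) - phi_11 rho(1)] / [1 - phi_11 rho(1)] = [-0.4806 - (-0.1584)(-0.1584)] / [1 - (-0.1584)(-0.1584)]
         = -0.50569056 / 0.97490944 = -0.518705.
  Update: phi_21 = phi_11 - phi_22 phi_11 = -0.1584 - (-0.518705)(-0.1584) = -0.240563.
Step k = 3:
  phi_33 = [rho(3) - phi_21 rho(2) - phi_22 rho(1)] / [1 - phi_21 rho(1) - phi_22 rho(2)]
    numerator   = 0.4664 - (-0.240563)(-0.4806) - (-0.518705)(-0.1584) = 0.26862257
    denominator = 1 - (-0.240563)(-0.1584) - (-0.518705)(-0.4806) = 0.71260514
  phi_33 = 0.26862257 / 0.71260514 = 0.377.
Therefore phi_{33} = 0.3770.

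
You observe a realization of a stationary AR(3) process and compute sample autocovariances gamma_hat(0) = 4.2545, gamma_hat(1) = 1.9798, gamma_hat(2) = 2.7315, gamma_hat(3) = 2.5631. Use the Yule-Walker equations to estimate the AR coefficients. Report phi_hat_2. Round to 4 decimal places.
\hat\phi_{2} = 0.4610

The Yule-Walker equations for an AR(p) process read, in matrix form,
  Gamma_p phi = r_p,   with   (Gamma_p)_{ij} = gamma(|i - j|),
                       (r_p)_i = gamma(i),   i,j = 1..p.
Substitute the sample gammas (Toeplitz matrix and right-hand side of size 3):
  Gamma_p = [[4.2545, 1.9798, 2.7315], [1.9798, 4.2545, 1.9798], [2.7315, 1.9798, 4.2545]]
  r_p     = [1.9798, 2.7315, 2.5631]
Written out (R1..R3):
  (R1) 4.2545 phi_1 + 1.9798 phi_2 + 2.7315 phi_3 = 1.9798
  (R2) 1.9798 phi_1 + 4.2545 phi_2 + 1.9798 phi_3 = 2.7315
  (R3) 2.7315 phi_1 + 1.9798 phi_2 + 4.2545 phi_3 = 2.5631
Gaussian elimination:
  R2 <- R2 - (1.9798/4.2545) R1 = R2 - (0.465343) R1:  3.333215 phi_2 + 0.708717 phi_3 = 1.810215
  R3 <- R3 - (2.7315/4.2545) R1 = R3 - (0.642026) R1:  0.708717 phi_2 + 2.500806 phi_3 = 1.292017
  R3 <- R3 - (0.708717/3.333215) R2 = R3 - (0.212623) R2:  2.350117 phi_3 = 0.907124
Back-substitution:
  phi_hat_3 = 0.907124 / 2.350117 = 0.385991
  phi_hat_2 = (1.810215 - (0.708717)(0.385991)) / 3.333215 = 0.461013
  phi_hat_1 = (1.9798 - (1.9798)(0.461013) - (2.7315)(0.385991)) / 4.2545 = 0.002997
So phi_hat = [0.0030, 0.4610, 0.3860].
Therefore phi_hat_2 = 0.4610.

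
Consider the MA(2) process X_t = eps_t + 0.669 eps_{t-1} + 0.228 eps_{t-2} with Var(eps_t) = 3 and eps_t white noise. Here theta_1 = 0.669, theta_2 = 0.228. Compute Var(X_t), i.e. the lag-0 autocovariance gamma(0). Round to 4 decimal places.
\gamma(0) = 4.4986

For an MA(q) process X_t = eps_t + sum_i theta_i eps_{t-i} with
Var(eps_t) = sigma^2, the variance is
  gamma(0) = sigma^2 * (1 + sum_i theta_i^2).
  sum_i theta_i^2 = (0.669)^2 + (0.228)^2 = 0.447561 + 0.051984 = 0.499545.
  gamma(0) = 3 * (1 + 0.499545) = 3 * 1.499545 = 4.498635, which rounds to 4.4986.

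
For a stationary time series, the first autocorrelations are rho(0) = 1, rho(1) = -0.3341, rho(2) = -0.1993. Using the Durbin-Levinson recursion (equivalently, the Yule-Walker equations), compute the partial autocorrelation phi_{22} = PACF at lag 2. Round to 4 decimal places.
\phi_{22} = -0.3500

The PACF at lag k is phi_{kk}, the last component of the solution
to the Yule-Walker system G_k phi = r_k where
  (G_k)_{ij} = rho(|i - j|), (r_k)_i = rho(i), i,j = 1..k.
Equivalently, Durbin-Levinson gives phi_{kk} iteratively:
  phi_{11} = rho(1)
  phi_{kk} = [rho(k) - sum_{j=1..k-1} phi_{k-1,j} rho(k-j)]
            / [1 - sum_{j=1..k-1} phi_{k-1,j} rho(j)],
  phi_{k,j} = phi_{k-1,j} - phi_{kk} phi_{k-1,k-j},  j = 1..k-1.
Step k = 1:
  phi_11 = rho(1) = -0.3341.
Step k = 2:
  phi_22 = [rho(2) - phi_11 rho(1)] / [1 - phi_11 rho(1)] = [-0.1993 - (-0.3341)(-0.3341)] / [1 - (-0.3341)(-0.3341)]
         = -0.31092281 / 0.88837719 = -0.35.
Therefore phi_{22} = -0.3500.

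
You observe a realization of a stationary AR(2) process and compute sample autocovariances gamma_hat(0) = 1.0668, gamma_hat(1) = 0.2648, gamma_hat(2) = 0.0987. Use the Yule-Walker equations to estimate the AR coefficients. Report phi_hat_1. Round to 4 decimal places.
\hat\phi_{1} = 0.2400

The Yule-Walker equations for an AR(p) process read, in matrix form,
  Gamma_p phi = r_p,   with   (Gamma_p)_{ij} = gamma(|i - j|),
                       (r_p)_i = gamma(i),   i,j = 1..p.
Substitute the sample gammas (Toeplitz matrix and right-hand side of size 2):
  Gamma_p = [[1.0668, 0.2648], [0.2648, 1.0668]]
  r_p     = [0.2648, 0.0987]
Written out:
  1.0668 phi_1 + 0.2648 phi_2 = 0.2648
  0.2648 phi_1 + 1.0668 phi_2 = 0.0987
Solve by Cramer's rule:
  det = gamma(0)^2 - gamma(1)^2 = (1.0668)^2 - (0.2648)^2 = 1.13806224 - 0.07011904 = 1.0679432
  phi_hat_1 = [gamma(1) gamma(0) - gamma(1) gamma(2)] / det = [(0.2648)(1.0668) - (0.2648)(0.0987)] / 1.0679432 = 0.25635288 / 1.0679432 = 0.24
  phi_hat_2 = [gamma(0) gamma(2) - gamma(1)^2] / det = [(1.0668)(0.0987) - (0.2648)^2] / 1.0679432 = 0.03517412 / 1.0679432 = 0.0329
So phi_hat = [0.2400, 0.0329].
Therefore phi_hat_1 = 0.2400.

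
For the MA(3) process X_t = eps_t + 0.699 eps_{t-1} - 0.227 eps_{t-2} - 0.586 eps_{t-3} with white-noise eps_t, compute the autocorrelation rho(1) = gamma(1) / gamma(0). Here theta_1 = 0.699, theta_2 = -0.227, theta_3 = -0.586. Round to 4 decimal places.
\rho(1) = 0.3575

For an MA(q) process with theta_0 = 1, the autocovariance is
  gamma(k) = sigma^2 * sum_{i=0..q-k} theta_i * theta_{i+k},
and rho(k) = gamma(k) / gamma(0). Sigma^2 cancels.
  numerator   = (1)*(0.699) + (0.699)*(-0.227) + (-0.227)*(-0.586) = 0.673349.
  denominator = (1)^2 + (0.699)^2 + (-0.227)^2 + (-0.586)^2 = 1.883526.
  rho(1) = 0.673349 / 1.883526 = 0.3575.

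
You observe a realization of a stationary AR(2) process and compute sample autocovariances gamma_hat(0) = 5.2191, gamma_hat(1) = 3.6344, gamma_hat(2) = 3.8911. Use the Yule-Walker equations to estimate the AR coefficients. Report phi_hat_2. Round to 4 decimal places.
\hat\phi_{2} = 0.5060

The Yule-Walker equations for an AR(p) process read, in matrix form,
  Gamma_p phi = r_p,   with   (Gamma_p)_{ij} = gamma(|i - j|),
                       (r_p)_i = gamma(i),   i,j = 1..p.
Substitute the sample gammas (Toeplitz matrix and right-hand side of size 2):
  Gamma_p = [[5.2191, 3.6344], [3.6344, 5.2191]]
  r_p     = [3.6344, 3.8911]
Written out:
  5.2191 phi_1 + 3.6344 phi_2 = 3.6344
  3.6344 phi_1 + 5.2191 phi_2 = 3.8911
Solve by Cramer's rule:
  det = gamma(0)^2 - gamma(1)^2 = (5.2191)^2 - (3.6344)^2 = 27.23900481 - 13.20886336 = 14.03014145
  phi_hat_1 = [gamma(1) gamma(0) - gamma(1) gamma(2)] / det = [(3.6344)(5.2191) - (3.6344)(3.8911)] / 14.03014145 = 4.8264832 / 14.03014145 = 0.344
  phi_hat_2 = [gamma(0) gamma(2) - gamma(1)^2] / det = [(5.2191)(3.8911) - (3.6344)^2] / 14.03014145 = 7.09917665 / 14.03014145 = 0.506
So phi_hat = [0.3440, 0.5060].
Therefore phi_hat_2 = 0.5060.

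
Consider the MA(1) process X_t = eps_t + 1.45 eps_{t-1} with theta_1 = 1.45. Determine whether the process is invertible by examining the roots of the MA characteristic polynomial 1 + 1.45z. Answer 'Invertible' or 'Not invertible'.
\text{Not invertible}

The MA(q) characteristic polynomial is P(z) = 1 + 1.45z.
Invertibility requires all roots to lie outside the unit circle, i.e. |z| > 1 for every root.
This is linear in z: 1 + (1.45) z = 0  =>  z = -1/(1.45) = -0.689655,  |z| = 0.689655.
Moduli of all roots: 0.6897.
All moduli strictly greater than 1? No.
Verdict: Not invertible.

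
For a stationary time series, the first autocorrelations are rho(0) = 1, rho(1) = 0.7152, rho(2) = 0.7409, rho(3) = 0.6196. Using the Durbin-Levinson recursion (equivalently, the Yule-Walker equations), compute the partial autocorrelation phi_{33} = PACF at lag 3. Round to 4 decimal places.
\phi_{33} = 0.0071

The PACF at lag k is phi_{kk}, the last component of the solution
to the Yule-Walker system G_k phi = r_k where
  (G_k)_{ij} = rho(|i - j|), (r_k)_i = rho(i), i,j = 1..k.
Equivalently, Durbin-Levinson gives phi_{kk} iteratively:
  phi_{11} = rho(1)
  phi_{kk} = [rho(k) - sum_{j=1..k-1} phi_{k-1,j} rho(k-j)]
            / [1 - sum_{j=1..k-1} phi_{k-1,j} rho(j)],
  phi_{k,j} = phi_{k-1,j} - phi_{kk} phi_{k-1,k-j},  j = 1..k-1.
Step k = 1:
  phi_11 = rho(1) = 0.7152.
Step k = 2:
  phi_22 = [rho(2) - phi_11 rho(1)] / [1 - phi_11 rho(1)] = [0.7409 - (0.7152)(0.7152)] / [1 - (0.7152)(0.7152)]
         = 0.22938896 / 0.48848896 = 0.469589.
  Update: phi_21 = phi_11 - phi_22 phi_11 = 0.7152 - (0.469589)(0.7152) = 0.37935.
Step k = 3:
  phi_33 = [rho(3) - phi_21 rho(2) - phi_22 rho(1)] / [1 - phi_21 rho(1) - phi_22 rho(2)]
    numerator   = 0.6196 - (0.37935)(0.7409) - (0.469589)(0.7152) = 0.0026896
    denominator = 1 - (0.37935)(0.7152) - (0.469589)(0.7409) = 0.38077047
  phi_33 = 0.0026896 / 0.38077047 = 0.0071.
Therefore phi_{33} = 0.0071.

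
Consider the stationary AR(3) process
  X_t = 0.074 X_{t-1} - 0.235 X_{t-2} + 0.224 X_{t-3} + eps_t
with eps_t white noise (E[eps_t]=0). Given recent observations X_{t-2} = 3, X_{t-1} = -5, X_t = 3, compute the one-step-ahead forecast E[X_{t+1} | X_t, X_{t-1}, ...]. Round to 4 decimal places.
E[X_{t+1} \mid \mathcal F_t] = 2.0690

For an AR(p) model X_t = c + sum_i phi_i X_{t-i} + eps_t, the
one-step-ahead conditional mean is
  E[X_{t+1} | X_t, ...] = c + sum_i phi_i X_{t+1-i}.
Substitute known values:
  E[X_{t+1} | ...] = (0.074) * (3) + (-0.235) * (-5) + (0.224) * (3)
                   = 2.0690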